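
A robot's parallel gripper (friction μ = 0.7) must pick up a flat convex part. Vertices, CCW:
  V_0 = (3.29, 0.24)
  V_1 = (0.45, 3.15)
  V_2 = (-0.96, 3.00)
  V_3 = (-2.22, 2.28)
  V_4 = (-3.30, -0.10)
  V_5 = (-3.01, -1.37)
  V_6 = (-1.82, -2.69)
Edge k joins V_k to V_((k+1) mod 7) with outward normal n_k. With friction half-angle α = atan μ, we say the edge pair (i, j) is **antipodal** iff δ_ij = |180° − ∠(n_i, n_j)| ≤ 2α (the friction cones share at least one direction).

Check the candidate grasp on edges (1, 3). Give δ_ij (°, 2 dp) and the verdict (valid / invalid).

δ = 120.48°, invalid

α = atan 0.7 = 34.99°;  2α = 69.98°
edge 1: e_1 = (-1.41, -0.15);  n_1 = (-0.1058, +0.9944)
edge 3: e_3 = (-1.08, -2.38);  n_3 = (-0.9106, +0.4132)
∠(n_1, n_3) = 59.52°
δ = |180° − 59.52°| = 120.48°
120.48° > 2α = 69.98°  →  invalid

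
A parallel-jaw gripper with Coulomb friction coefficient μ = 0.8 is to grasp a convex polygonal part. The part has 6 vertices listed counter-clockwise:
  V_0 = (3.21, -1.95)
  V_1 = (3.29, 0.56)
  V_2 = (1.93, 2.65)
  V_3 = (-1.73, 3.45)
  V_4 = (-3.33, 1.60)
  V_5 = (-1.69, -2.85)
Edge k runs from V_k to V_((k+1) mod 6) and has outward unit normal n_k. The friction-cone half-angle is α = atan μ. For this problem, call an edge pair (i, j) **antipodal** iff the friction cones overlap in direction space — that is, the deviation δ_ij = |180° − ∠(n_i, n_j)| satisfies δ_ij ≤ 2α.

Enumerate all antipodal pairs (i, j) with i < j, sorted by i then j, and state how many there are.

α = atan 0.8 = 38.66°;  2α = 77.32°
n_0 = (+0.9995, -0.0319)
n_1 = (+0.8382, +0.5454)
n_2 = (+0.2135, +0.9769)
n_3 = (-0.7564, +0.6542)
n_4 = (-0.9383, -0.3458)
n_5 = (+0.1807, -0.9835)
  (0,1): δ = 145.12°  ·
  (0,2): δ = 100.50°  ·
  (0,3): δ = 39.03°  ✓
  (0,4): δ = 22.06°  ✓
  (0,5): δ = 102.23°  ·
  (1,2): δ = 135.38°  ·
  (1,3): δ = 73.91°  ✓
  (1,4): δ = 12.82°  ✓
  (1,5): δ = 67.35°  ✓
  (2,3): δ = 118.53°  ·
  (2,4): δ = 57.44°  ✓
  (2,5): δ = 22.74°  ✓
  (3,4): δ = 118.91°  ·
  (3,5): δ = 38.74°  ✓
  (4,5): δ = 99.82°  ·
antipodal pairs: 8

count = 8; pairs: (0,3), (0,4), (1,3), (1,4), (1,5), (2,4), (2,5), (3,5)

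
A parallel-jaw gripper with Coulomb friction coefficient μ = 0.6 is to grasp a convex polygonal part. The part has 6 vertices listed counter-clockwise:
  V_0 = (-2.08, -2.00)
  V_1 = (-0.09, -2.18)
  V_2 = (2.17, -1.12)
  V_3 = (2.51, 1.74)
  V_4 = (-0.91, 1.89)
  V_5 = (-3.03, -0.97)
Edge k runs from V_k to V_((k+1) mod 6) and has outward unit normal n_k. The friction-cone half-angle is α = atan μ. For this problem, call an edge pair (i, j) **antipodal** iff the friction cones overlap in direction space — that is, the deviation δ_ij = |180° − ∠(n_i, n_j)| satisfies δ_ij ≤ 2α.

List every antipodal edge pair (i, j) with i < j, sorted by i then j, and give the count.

α = atan 0.6 = 30.96°;  2α = 61.93°
n_0 = (-0.0901, -0.9959)
n_1 = (+0.4246, -0.9054)
n_2 = (+0.9930, -0.1180)
n_3 = (+0.0438, +0.9990)
n_4 = (-0.8034, +0.5955)
n_5 = (-0.7351, -0.6780)
  (0,1): δ = 149.70°  ·
  (0,2): δ = 91.61°  ·
  (0,3): δ = 2.66°  ✓
  (0,4): δ = 58.62°  ✓
  (0,5): δ = 137.85°  ·
  (1,2): δ = 121.91°  ·
  (1,3): δ = 27.64°  ✓
  (1,4): δ = 28.32°  ✓
  (1,5): δ = 107.56°  ·
  (2,3): δ = 85.73°  ·
  (2,4): δ = 29.77°  ✓
  (2,5): δ = 49.47°  ✓
  (3,4): δ = 124.04°  ·
  (3,5): δ = 44.80°  ✓
  (4,5): δ = 100.77°  ·
antipodal pairs: 7

count = 7; pairs: (0,3), (0,4), (1,3), (1,4), (2,4), (2,5), (3,5)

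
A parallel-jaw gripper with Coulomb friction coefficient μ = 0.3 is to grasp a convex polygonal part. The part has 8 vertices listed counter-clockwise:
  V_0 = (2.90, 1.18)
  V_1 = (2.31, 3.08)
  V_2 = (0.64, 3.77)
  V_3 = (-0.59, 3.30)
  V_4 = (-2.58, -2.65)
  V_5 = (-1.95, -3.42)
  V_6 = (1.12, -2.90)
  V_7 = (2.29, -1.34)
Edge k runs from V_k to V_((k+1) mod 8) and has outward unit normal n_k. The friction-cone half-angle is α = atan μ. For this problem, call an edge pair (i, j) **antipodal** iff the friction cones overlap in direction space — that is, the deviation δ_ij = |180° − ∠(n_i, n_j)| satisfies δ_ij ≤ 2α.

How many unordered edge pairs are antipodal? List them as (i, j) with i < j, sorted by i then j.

count = 7; pairs: (0,4), (1,4), (1,5), (2,5), (2,6), (3,6), (3,7)

α = atan 0.3 = 16.70°;  2α = 33.40°
n_0 = (+0.9550, +0.2966)
n_1 = (+0.3819, +0.9242)
n_2 = (-0.3569, +0.9341)
n_3 = (-0.9484, +0.3172)
n_4 = (-0.7740, -0.6332)
n_5 = (+0.1670, -0.9860)
n_6 = (+0.8000, -0.6000)
n_7 = (+0.9719, -0.2353)
  (0,1): δ = 129.70°  ·
  (0,2): δ = 86.34°  ·
  (0,3): δ = 35.74°  ·
  (0,4): δ = 22.04°  ✓
  (0,5): δ = 82.36°  ·
  (0,6): δ = 125.88°  ·
  (0,7): δ = 149.14°  ·
  (1,2): δ = 136.64°  ·
  (1,3): δ = 86.04°  ·
  (1,4): δ = 28.26°  ✓
  (1,5): δ = 32.06°  ✓
  (1,6): δ = 75.58°  ·
  (1,7): δ = 98.84°  ·
  (2,3): δ = 129.41°  ·
  (2,4): δ = 71.62°  ·
  (2,5): δ = 11.30°  ✓
  (2,6): δ = 32.22°  ✓
  (2,7): δ = 55.48°  ·
  (3,4): δ = 122.22°  ·
  (3,5): δ = 61.89°  ·
  (3,6): δ = 18.38°  ✓
  (3,7): δ = 4.89°  ✓
  (4,5): δ = 119.68°  ·
  (4,6): δ = 76.16°  ·
  (4,7): δ = 52.90°  ·
  (5,6): δ = 136.48°  ·
  (5,7): δ = 113.22°  ·
  (6,7): δ = 156.74°  ·
antipodal pairs: 7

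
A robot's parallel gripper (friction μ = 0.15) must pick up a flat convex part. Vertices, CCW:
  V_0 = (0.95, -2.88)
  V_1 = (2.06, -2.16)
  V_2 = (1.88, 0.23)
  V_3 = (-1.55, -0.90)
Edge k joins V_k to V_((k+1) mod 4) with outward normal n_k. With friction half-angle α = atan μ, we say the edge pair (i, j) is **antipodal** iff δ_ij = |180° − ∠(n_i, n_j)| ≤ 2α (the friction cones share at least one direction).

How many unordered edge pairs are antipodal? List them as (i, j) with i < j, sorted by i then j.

α = atan 0.15 = 8.53°;  2α = 17.06°
n_0 = (+0.5442, -0.8390)
n_1 = (+0.9972, +0.0751)
n_2 = (-0.3129, +0.9498)
n_3 = (-0.6209, -0.7839)
  (0,1): δ = 118.66°  ·
  (0,2): δ = 14.74°  ✓
  (0,3): δ = 108.65°  ·
  (1,2): δ = 76.07°  ·
  (1,3): δ = 47.31°  ·
  (2,3): δ = 56.61°  ·
antipodal pairs: 1

count = 1; pairs: (0,2)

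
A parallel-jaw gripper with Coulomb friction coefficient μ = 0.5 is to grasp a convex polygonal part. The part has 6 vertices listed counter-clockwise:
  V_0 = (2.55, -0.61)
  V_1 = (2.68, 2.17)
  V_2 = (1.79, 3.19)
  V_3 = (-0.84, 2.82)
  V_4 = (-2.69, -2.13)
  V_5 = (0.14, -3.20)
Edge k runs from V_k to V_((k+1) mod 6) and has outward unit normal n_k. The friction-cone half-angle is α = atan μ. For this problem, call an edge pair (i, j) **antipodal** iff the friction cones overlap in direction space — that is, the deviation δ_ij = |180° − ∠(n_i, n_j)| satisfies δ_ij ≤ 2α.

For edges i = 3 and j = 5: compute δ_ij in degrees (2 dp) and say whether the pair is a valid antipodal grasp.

δ = 22.45°, valid

α = atan 0.5 = 26.57°;  2α = 53.13°
edge 3: e_3 = (-1.85, -4.95);  n_3 = (-0.9367, +0.3501)
edge 5: e_5 = (+2.41, +2.59);  n_5 = (+0.7321, -0.6812)
∠(n_3, n_5) = 157.55°
δ = |180° − 157.55°| = 22.45°
22.45° ≤ 2α = 53.13°  →  valid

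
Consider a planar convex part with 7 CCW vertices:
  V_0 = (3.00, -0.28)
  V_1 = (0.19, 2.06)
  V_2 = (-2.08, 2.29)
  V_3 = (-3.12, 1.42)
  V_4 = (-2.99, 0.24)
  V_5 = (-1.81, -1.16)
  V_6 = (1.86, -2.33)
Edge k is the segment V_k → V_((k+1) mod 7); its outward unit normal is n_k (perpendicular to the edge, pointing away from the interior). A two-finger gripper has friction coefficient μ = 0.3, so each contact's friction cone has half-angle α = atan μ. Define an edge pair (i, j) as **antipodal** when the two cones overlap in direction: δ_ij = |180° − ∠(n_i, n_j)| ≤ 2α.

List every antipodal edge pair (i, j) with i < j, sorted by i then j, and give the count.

count = 4; pairs: (0,4), (0,5), (1,5), (2,6)

α = atan 0.3 = 16.70°;  2α = 33.40°
n_0 = (+0.6399, +0.7684)
n_1 = (+0.1008, +0.9949)
n_2 = (-0.6416, +0.7670)
n_3 = (-0.9940, -0.1095)
n_4 = (-0.7646, -0.6445)
n_5 = (-0.3037, -0.9528)
n_6 = (+0.8740, -0.4860)
  (0,1): δ = 146.00°  ·
  (0,2): δ = 100.30°  ·
  (0,3): δ = 43.93°  ·
  (0,4): δ = 10.09°  ✓
  (0,5): δ = 22.10°  ✓
  (0,6): δ = 100.71°  ·
  (1,2): δ = 134.30°  ·
  (1,3): δ = 77.93°  ·
  (1,4): δ = 44.09°  ·
  (1,5): δ = 11.90°  ✓
  (1,6): δ = 66.71°  ·
  (2,3): δ = 123.63°  ·
  (2,4): δ = 89.79°  ·
  (2,5): δ = 57.60°  ·
  (2,6): δ = 21.01°  ✓
  (3,4): δ = 146.16°  ·
  (3,5): δ = 113.97°  ·
  (3,6): δ = 35.37°  ·
  (4,5): δ = 147.81°  ·
  (4,6): δ = 69.20°  ·
  (5,6): δ = 101.40°  ·
antipodal pairs: 4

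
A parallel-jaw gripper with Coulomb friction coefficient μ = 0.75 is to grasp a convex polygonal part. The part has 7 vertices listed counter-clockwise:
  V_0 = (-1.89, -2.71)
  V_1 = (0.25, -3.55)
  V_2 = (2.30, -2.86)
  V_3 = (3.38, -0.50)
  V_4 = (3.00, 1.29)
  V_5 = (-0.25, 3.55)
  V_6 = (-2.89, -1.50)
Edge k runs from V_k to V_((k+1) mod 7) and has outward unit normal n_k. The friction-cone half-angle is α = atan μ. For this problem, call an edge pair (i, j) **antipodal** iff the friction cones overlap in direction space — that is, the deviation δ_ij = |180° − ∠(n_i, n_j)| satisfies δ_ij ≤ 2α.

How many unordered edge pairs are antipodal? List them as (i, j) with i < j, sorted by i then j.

α = atan 0.75 = 36.87°;  2α = 73.74°
n_0 = (-0.3654, -0.9309)
n_1 = (+0.3190, -0.9478)
n_2 = (+0.9093, -0.4161)
n_3 = (+0.9782, +0.2077)
n_4 = (+0.5709, +0.8210)
n_5 = (-0.8862, +0.4633)
n_6 = (-0.7708, -0.6370)
  (0,1): δ = 139.97°  ·
  (0,2): δ = 93.16°  ·
  (0,3): δ = 56.58°  ✓
  (0,4): δ = 13.38°  ✓
  (0,5): δ = 83.83°  ·
  (0,6): δ = 151.00°  ·
  (1,2): δ = 133.19°  ·
  (1,3): δ = 96.62°  ·
  (1,4): δ = 53.42°  ✓
  (1,5): δ = 43.80°  ✓
  (1,6): δ = 110.97°  ·
  (2,3): δ = 143.42°  ·
  (2,4): δ = 100.22°  ·
  (2,5): δ = 3.01°  ✓
  (2,6): δ = 64.16°  ✓
  (3,4): δ = 136.80°  ·
  (3,5): δ = 39.58°  ✓
  (3,6): δ = 27.59°  ✓
  (4,5): δ = 82.79°  ·
  (4,6): δ = 15.61°  ✓
  (5,6): δ = 112.83°  ·
antipodal pairs: 9

count = 9; pairs: (0,3), (0,4), (1,4), (1,5), (2,5), (2,6), (3,5), (3,6), (4,6)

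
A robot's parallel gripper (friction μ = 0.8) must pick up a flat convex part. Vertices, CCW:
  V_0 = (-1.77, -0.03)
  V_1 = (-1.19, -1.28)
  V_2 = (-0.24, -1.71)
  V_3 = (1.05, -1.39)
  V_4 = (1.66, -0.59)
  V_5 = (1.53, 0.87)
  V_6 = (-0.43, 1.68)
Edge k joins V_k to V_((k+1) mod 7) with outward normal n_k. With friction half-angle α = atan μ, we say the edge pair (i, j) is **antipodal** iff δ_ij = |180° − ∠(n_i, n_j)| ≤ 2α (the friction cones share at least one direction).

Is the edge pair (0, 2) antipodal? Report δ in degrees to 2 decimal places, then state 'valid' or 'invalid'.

δ = 100.96°, invalid

α = atan 0.8 = 38.66°;  2α = 77.32°
edge 0: e_0 = (+0.58, -1.25);  n_0 = (-0.9071, -0.4209)
edge 2: e_2 = (+1.29, +0.32);  n_2 = (+0.2408, -0.9706)
∠(n_0, n_2) = 79.04°
δ = |180° − 79.04°| = 100.96°
100.96° > 2α = 77.32°  →  invalid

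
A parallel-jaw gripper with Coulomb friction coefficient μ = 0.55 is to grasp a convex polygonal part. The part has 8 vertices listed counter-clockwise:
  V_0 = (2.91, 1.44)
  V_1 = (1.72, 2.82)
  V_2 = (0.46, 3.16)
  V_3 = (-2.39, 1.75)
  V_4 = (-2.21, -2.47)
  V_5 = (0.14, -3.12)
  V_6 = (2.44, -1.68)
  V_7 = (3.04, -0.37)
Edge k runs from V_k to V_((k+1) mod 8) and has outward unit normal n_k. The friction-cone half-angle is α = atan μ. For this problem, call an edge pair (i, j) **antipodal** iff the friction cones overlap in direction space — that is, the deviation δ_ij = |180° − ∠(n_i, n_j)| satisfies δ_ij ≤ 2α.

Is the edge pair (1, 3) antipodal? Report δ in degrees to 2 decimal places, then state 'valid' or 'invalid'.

δ = 72.46°, invalid

α = atan 0.55 = 28.81°;  2α = 57.62°
edge 1: e_1 = (-1.26, +0.34);  n_1 = (+0.2605, +0.9655)
edge 3: e_3 = (+0.18, -4.22);  n_3 = (-0.9991, -0.0426)
∠(n_1, n_3) = 107.54°
δ = |180° − 107.54°| = 72.46°
72.46° > 2α = 57.62°  →  invalid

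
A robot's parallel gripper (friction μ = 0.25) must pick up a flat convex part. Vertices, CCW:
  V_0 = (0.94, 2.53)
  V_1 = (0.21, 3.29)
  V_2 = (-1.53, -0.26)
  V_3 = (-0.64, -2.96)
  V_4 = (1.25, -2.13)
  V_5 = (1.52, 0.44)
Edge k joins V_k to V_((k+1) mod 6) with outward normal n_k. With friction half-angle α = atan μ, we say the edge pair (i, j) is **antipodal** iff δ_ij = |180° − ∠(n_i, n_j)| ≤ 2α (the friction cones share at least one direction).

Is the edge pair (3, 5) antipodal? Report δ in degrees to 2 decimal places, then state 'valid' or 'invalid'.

α = atan 0.25 = 14.04°;  2α = 28.07°
edge 3: e_3 = (+1.89, +0.83);  n_3 = (+0.4021, -0.9156)
edge 5: e_5 = (-0.58, +2.09);  n_5 = (+0.9636, +0.2674)
∠(n_3, n_5) = 81.80°
δ = |180° − 81.80°| = 98.20°
98.20° > 2α = 28.07°  →  invalid

δ = 98.20°, invalid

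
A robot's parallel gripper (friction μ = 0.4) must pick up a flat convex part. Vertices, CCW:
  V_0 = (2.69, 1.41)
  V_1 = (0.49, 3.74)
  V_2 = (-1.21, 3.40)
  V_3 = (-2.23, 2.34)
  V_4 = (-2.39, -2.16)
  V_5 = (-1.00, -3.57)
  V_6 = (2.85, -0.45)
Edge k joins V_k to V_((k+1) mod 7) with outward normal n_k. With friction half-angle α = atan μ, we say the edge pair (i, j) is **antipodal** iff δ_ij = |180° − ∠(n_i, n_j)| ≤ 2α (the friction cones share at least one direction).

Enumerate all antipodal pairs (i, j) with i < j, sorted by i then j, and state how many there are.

count = 5; pairs: (0,4), (1,5), (2,5), (3,6), (4,6)

α = atan 0.4 = 21.80°;  2α = 43.60°
n_0 = (+0.7271, +0.6865)
n_1 = (-0.1961, +0.9806)
n_2 = (-0.7206, +0.6934)
n_3 = (-0.9994, +0.0355)
n_4 = (-0.7121, -0.7020)
n_5 = (+0.6296, -0.7769)
n_6 = (+0.9963, +0.0857)
  (0,1): δ = 122.05°  ·
  (0,2): δ = 87.25°  ·
  (0,3): δ = 45.39°  ·
  (0,4): δ = 1.23°  ✓
  (0,5): δ = 85.66°  ·
  (0,6): δ = 141.56°  ·
  (1,2): δ = 145.21°  ·
  (1,3): δ = 103.35°  ·
  (1,4): δ = 56.72°  ·
  (1,5): δ = 27.71°  ✓
  (1,6): δ = 83.61°  ·
  (2,3): δ = 138.14°  ·
  (2,4): δ = 91.51°  ·
  (2,5): δ = 7.08°  ✓
  (2,6): δ = 48.81°  ·
  (3,4): δ = 133.37°  ·
  (3,5): δ = 48.94°  ·
  (3,6): δ = 6.95°  ✓
  (4,5): δ = 95.57°  ·
  (4,6): δ = 39.67°  ✓
  (5,6): δ = 124.10°  ·
antipodal pairs: 5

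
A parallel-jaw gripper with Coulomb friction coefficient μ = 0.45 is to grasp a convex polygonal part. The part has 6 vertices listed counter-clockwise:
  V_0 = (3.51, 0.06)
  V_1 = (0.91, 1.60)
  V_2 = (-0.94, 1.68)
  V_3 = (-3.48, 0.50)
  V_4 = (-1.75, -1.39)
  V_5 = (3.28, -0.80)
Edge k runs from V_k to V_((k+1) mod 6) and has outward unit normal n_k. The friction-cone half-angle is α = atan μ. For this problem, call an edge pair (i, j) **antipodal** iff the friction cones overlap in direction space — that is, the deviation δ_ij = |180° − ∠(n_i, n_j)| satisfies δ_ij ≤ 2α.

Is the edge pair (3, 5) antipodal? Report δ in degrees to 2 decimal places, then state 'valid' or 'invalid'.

α = atan 0.45 = 24.23°;  2α = 48.46°
edge 3: e_3 = (+1.73, -1.89);  n_3 = (-0.7376, -0.6752)
edge 5: e_5 = (+0.23, +0.86);  n_5 = (+0.9660, -0.2584)
∠(n_3, n_5) = 122.56°
δ = |180° − 122.56°| = 57.44°
57.44° > 2α = 48.46°  →  invalid

δ = 57.44°, invalid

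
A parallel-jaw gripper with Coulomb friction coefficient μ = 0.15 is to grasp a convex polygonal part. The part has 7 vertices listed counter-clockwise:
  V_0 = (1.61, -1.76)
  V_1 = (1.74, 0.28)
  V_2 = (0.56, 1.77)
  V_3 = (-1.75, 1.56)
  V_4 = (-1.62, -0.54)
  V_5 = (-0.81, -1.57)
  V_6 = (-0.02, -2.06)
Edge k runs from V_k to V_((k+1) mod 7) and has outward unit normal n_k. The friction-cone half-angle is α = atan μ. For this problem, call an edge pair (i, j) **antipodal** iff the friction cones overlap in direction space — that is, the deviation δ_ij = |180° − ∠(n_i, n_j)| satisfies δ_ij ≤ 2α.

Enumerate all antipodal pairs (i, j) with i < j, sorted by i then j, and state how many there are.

α = atan 0.15 = 8.53°;  2α = 17.06°
n_0 = (+0.9980, -0.0636)
n_1 = (+0.7839, +0.6208)
n_2 = (-0.0905, +0.9959)
n_3 = (-0.9981, -0.0618)
n_4 = (-0.7861, -0.6182)
n_5 = (-0.5271, -0.8498)
n_6 = (+0.1810, -0.9835)
  (0,1): δ = 137.98°  ·
  (0,2): δ = 81.16°  ·
  (0,3): δ = 7.19°  ✓
  (0,4): δ = 41.83°  ·
  (0,5): δ = 61.84°  ·
  (0,6): δ = 104.07°  ·
  (1,2): δ = 123.18°  ·
  (1,3): δ = 34.83°  ·
  (1,4): δ = 0.20°  ✓
  (1,5): δ = 19.81°  ·
  (1,6): δ = 62.05°  ·
  (2,3): δ = 91.65°  ·
  (2,4): δ = 57.01°  ·
  (2,5): δ = 37.00°  ·
  (2,6): δ = 5.23°  ✓
  (3,4): δ = 145.36°  ·
  (3,5): δ = 125.35°  ·
  (3,6): δ = 83.11°  ·
  (4,5): δ = 159.99°  ·
  (4,6): δ = 117.75°  ·
  (5,6): δ = 137.76°  ·
antipodal pairs: 3

count = 3; pairs: (0,3), (1,4), (2,6)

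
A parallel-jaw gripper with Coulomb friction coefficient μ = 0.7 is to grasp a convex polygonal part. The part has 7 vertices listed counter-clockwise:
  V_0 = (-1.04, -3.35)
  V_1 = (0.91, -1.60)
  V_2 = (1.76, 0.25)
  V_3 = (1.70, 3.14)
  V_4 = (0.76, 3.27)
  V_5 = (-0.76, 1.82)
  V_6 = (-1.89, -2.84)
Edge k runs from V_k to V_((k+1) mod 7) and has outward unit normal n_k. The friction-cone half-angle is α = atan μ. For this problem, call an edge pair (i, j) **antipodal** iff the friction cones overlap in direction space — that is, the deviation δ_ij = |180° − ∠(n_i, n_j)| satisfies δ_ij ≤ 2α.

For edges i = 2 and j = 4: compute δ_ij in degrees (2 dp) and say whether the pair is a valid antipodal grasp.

δ = 47.54°, valid

α = atan 0.7 = 34.99°;  2α = 69.98°
edge 2: e_2 = (-0.06, +2.89);  n_2 = (+0.9998, +0.0208)
edge 4: e_4 = (-1.52, -1.45);  n_4 = (-0.6902, +0.7236)
∠(n_2, n_4) = 132.46°
δ = |180° − 132.46°| = 47.54°
47.54° ≤ 2α = 69.98°  →  valid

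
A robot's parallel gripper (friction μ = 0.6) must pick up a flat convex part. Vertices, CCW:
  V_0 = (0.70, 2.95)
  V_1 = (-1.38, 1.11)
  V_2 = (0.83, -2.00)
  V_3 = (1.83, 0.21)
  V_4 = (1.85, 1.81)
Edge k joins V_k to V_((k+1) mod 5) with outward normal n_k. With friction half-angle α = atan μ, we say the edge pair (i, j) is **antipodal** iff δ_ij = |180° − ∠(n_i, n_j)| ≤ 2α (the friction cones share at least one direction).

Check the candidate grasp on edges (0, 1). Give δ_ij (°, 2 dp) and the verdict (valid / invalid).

α = atan 0.6 = 30.96°;  2α = 61.93°
edge 0: e_0 = (-2.08, -1.84);  n_0 = (-0.6626, +0.7490)
edge 1: e_1 = (+2.21, -3.11);  n_1 = (-0.8151, -0.5793)
∠(n_0, n_1) = 83.90°
δ = |180° − 83.90°| = 96.10°
96.10° > 2α = 61.93°  →  invalid

δ = 96.10°, invalid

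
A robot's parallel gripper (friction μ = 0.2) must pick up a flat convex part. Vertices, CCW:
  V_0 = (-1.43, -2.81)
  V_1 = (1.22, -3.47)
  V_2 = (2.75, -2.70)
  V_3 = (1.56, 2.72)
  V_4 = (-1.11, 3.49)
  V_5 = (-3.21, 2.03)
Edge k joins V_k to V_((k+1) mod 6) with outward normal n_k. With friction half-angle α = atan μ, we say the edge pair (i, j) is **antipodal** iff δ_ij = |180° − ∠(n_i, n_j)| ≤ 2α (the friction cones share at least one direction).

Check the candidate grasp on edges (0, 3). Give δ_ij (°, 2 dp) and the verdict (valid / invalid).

δ = 2.10°, valid

α = atan 0.2 = 11.31°;  2α = 22.62°
edge 0: e_0 = (+2.65, -0.66);  n_0 = (-0.2417, -0.9704)
edge 3: e_3 = (-2.67, +0.77);  n_3 = (+0.2771, +0.9608)
∠(n_0, n_3) = 177.90°
δ = |180° − 177.90°| = 2.10°
2.10° ≤ 2α = 22.62°  →  valid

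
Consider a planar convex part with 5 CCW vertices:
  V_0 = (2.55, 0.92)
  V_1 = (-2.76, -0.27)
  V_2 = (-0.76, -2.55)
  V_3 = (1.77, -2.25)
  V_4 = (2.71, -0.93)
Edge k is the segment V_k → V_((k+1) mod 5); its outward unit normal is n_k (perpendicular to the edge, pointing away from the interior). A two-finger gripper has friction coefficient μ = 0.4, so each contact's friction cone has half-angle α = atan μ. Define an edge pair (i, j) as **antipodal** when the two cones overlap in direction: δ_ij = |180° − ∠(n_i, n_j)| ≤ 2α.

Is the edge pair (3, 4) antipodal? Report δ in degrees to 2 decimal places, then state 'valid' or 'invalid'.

α = atan 0.4 = 21.80°;  2α = 43.60°
edge 3: e_3 = (+0.94, +1.32);  n_3 = (+0.8146, -0.5801)
edge 4: e_4 = (-0.16, +1.85);  n_4 = (+0.9963, +0.0862)
∠(n_3, n_4) = 40.40°
δ = |180° − 40.40°| = 139.60°
139.60° > 2α = 43.60°  →  invalid

δ = 139.60°, invalid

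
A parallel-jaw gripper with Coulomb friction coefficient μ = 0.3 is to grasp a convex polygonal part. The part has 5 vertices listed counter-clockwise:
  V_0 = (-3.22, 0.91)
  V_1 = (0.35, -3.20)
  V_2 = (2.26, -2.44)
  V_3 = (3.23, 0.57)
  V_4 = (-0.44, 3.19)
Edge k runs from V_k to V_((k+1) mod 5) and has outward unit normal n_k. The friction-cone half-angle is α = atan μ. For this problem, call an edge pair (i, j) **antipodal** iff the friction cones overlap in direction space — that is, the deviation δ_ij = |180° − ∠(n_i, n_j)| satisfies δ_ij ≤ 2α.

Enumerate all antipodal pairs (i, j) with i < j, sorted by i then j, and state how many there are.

count = 3; pairs: (0,3), (1,4), (2,4)

α = atan 0.3 = 16.70°;  2α = 33.40°
n_0 = (-0.7550, -0.6558)
n_1 = (+0.3697, -0.9291)
n_2 = (+0.9518, -0.3067)
n_3 = (+0.5810, +0.8139)
n_4 = (-0.6341, +0.7732)
  (0,1): δ = 109.28°  ·
  (0,2): δ = 58.84°  ·
  (0,3): δ = 13.50°  ✓
  (0,4): δ = 88.38°  ·
  (1,2): δ = 129.56°  ·
  (1,3): δ = 57.22°  ·
  (1,4): δ = 17.66°  ✓
  (2,3): δ = 107.66°  ·
  (2,4): δ = 32.78°  ✓
  (3,4): δ = 105.12°  ·
antipodal pairs: 3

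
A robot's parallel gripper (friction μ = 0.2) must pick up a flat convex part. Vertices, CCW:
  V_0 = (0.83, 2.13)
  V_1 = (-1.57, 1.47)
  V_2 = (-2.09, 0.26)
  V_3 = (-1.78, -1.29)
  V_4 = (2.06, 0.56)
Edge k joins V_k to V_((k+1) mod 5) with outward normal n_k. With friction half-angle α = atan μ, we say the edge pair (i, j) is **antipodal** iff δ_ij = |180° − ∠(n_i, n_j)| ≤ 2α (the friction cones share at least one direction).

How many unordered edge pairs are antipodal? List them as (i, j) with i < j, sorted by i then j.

α = atan 0.2 = 11.31°;  2α = 22.62°
n_0 = (-0.2652, +0.9642)
n_1 = (-0.9188, +0.3948)
n_2 = (-0.9806, -0.1961)
n_3 = (+0.4340, -0.9009)
n_4 = (+0.7872, +0.6167)
  (0,1): δ = 128.63°  ·
  (0,2): δ = 94.07°  ·
  (0,3): δ = 10.35°  ✓
  (0,4): δ = 112.70°  ·
  (1,2): δ = 145.43°  ·
  (1,3): δ = 41.02°  ·
  (1,4): δ = 61.33°  ·
  (2,3): δ = 75.59°  ·
  (2,4): δ = 26.77°  ·
  (3,4): δ = 77.65°  ·
antipodal pairs: 1

count = 1; pairs: (0,3)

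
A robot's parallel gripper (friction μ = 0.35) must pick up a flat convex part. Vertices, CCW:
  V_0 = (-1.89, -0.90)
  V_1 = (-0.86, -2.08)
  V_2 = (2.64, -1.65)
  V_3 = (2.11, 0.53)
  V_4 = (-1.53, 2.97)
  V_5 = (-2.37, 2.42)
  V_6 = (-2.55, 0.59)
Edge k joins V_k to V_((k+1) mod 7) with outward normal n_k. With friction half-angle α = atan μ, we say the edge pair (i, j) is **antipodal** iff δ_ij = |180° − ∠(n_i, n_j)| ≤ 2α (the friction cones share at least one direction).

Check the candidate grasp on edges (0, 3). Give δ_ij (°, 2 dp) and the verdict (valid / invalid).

α = atan 0.35 = 19.29°;  2α = 38.58°
edge 0: e_0 = (+1.03, -1.18);  n_0 = (-0.7534, -0.6576)
edge 3: e_3 = (-3.64, +2.44);  n_3 = (+0.5568, +0.8306)
∠(n_0, n_3) = 164.95°
δ = |180° − 164.95°| = 15.05°
15.05° ≤ 2α = 38.58°  →  valid

δ = 15.05°, valid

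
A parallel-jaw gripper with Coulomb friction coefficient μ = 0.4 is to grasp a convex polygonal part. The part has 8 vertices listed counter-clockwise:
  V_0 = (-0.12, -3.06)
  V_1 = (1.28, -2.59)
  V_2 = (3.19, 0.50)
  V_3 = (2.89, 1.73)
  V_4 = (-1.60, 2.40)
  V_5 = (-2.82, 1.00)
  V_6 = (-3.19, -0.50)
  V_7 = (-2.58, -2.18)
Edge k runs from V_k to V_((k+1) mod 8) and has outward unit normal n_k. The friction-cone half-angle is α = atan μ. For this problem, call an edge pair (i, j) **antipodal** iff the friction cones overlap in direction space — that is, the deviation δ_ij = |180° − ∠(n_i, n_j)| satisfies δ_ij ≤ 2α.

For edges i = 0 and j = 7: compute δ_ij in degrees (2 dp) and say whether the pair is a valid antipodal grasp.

α = atan 0.4 = 21.80°;  2α = 43.60°
edge 0: e_0 = (+1.40, +0.47);  n_0 = (+0.3183, -0.9480)
edge 7: e_7 = (+2.46, -0.88);  n_7 = (-0.3368, -0.9416)
∠(n_0, n_7) = 38.24°
δ = |180° − 38.24°| = 141.76°
141.76° > 2α = 43.60°  →  invalid

δ = 141.76°, invalid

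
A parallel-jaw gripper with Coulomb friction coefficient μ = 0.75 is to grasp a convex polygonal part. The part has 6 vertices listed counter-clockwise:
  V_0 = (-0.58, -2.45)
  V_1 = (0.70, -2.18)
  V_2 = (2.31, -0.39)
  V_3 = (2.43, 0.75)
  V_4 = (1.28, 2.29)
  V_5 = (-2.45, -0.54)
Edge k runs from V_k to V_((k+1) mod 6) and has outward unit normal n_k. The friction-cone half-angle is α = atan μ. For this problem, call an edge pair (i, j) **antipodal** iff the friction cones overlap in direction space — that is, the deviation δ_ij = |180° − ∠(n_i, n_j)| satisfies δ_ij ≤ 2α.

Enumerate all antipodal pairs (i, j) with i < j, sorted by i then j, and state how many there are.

α = atan 0.75 = 36.87°;  2α = 73.74°
n_0 = (+0.2064, -0.9785)
n_1 = (+0.7435, -0.6687)
n_2 = (+0.9945, -0.1047)
n_3 = (+0.8012, +0.5983)
n_4 = (-0.6044, +0.7967)
n_5 = (-0.7145, -0.6996)
  (0,1): δ = 143.88°  ·
  (0,2): δ = 107.92°  ·
  (0,3): δ = 65.16°  ✓
  (0,4): δ = 25.28°  ✓
  (0,5): δ = 122.48°  ·
  (1,2): δ = 144.04°  ·
  (1,3): δ = 101.28°  ·
  (1,4): δ = 10.84°  ✓
  (1,5): δ = 86.36°  ·
  (2,3): δ = 137.24°  ·
  (2,4): δ = 46.80°  ✓
  (2,5): δ = 50.40°  ✓
  (3,4): δ = 89.56°  ·
  (3,5): δ = 7.64°  ✓
  (4,5): δ = 82.79°  ·
antipodal pairs: 6

count = 6; pairs: (0,3), (0,4), (1,4), (2,4), (2,5), (3,5)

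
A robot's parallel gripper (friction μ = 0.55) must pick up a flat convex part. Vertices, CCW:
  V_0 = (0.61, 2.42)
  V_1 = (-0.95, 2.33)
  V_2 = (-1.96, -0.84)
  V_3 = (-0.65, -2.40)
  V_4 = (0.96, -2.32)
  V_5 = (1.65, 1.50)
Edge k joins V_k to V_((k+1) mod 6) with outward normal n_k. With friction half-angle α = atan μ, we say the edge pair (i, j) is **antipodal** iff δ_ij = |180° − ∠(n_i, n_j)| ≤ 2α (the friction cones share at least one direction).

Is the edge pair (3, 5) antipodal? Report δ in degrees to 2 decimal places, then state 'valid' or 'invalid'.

α = atan 0.55 = 28.81°;  2α = 57.62°
edge 3: e_3 = (+1.61, +0.08);  n_3 = (+0.0496, -0.9988)
edge 5: e_5 = (-1.04, +0.92);  n_5 = (+0.6626, +0.7490)
∠(n_3, n_5) = 135.66°
δ = |180° − 135.66°| = 44.34°
44.34° ≤ 2α = 57.62°  →  valid

δ = 44.34°, valid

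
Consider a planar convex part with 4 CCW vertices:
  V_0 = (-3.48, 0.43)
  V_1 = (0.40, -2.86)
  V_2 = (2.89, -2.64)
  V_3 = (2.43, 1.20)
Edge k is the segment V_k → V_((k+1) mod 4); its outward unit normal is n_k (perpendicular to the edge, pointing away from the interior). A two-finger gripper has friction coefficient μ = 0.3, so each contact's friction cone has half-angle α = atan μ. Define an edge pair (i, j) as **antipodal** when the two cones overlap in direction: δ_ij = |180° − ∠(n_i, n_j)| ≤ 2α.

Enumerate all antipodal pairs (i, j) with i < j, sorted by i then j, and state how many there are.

count = 1; pairs: (1,3)

α = atan 0.3 = 16.70°;  2α = 33.40°
n_0 = (-0.6467, -0.7627)
n_1 = (+0.0880, -0.9961)
n_2 = (+0.9929, +0.1189)
n_3 = (-0.1292, +0.9916)
  (0,1): δ = 134.65°  ·
  (0,2): δ = 42.87°  ·
  (0,3): δ = 47.72°  ·
  (1,2): δ = 88.22°  ·
  (1,3): δ = 2.37°  ✓
  (2,3): δ = 89.41°  ·
antipodal pairs: 1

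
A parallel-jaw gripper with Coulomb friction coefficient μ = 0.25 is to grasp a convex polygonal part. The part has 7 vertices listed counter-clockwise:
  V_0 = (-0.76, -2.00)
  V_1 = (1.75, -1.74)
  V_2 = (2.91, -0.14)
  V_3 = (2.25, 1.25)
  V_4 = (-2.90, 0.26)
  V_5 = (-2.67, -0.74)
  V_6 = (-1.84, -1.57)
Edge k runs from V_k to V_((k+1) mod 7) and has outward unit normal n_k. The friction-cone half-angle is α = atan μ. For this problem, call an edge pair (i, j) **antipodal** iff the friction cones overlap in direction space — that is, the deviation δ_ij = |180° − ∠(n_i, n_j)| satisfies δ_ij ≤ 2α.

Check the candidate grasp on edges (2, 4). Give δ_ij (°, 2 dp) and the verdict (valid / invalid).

α = atan 0.25 = 14.04°;  2α = 28.07°
edge 2: e_2 = (-0.66, +1.39);  n_2 = (+0.9033, +0.4289)
edge 4: e_4 = (+0.23, -1.00);  n_4 = (-0.9746, -0.2241)
∠(n_2, n_4) = 167.55°
δ = |180° − 167.55°| = 12.45°
12.45° ≤ 2α = 28.07°  →  valid

δ = 12.45°, valid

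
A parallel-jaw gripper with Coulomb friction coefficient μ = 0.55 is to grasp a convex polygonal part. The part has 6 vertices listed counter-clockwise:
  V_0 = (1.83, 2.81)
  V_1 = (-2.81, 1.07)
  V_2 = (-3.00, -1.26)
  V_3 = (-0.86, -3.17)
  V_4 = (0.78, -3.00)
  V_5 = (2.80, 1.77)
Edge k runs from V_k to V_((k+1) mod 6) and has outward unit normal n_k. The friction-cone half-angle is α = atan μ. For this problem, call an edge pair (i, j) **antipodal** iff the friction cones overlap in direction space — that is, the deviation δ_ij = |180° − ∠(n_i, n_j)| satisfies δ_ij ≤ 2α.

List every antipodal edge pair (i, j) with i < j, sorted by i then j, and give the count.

count = 6; pairs: (0,3), (0,4), (1,4), (1,5), (2,5), (3,5)

α = atan 0.55 = 28.81°;  2α = 57.62°
n_0 = (-0.3511, +0.9363)
n_1 = (-0.9967, +0.0813)
n_2 = (-0.6659, -0.7461)
n_3 = (+0.1031, -0.9947)
n_4 = (+0.9208, -0.3900)
n_5 = (+0.7313, +0.6821)
  (0,1): δ = 115.22°  ·
  (0,2): δ = 62.31°  ·
  (0,3): δ = 14.64°  ✓
  (0,4): δ = 46.49°  ✓
  (0,5): δ = 112.45°  ·
  (1,2): δ = 127.09°  ·
  (1,3): δ = 79.42°  ·
  (1,4): δ = 18.29°  ✓
  (1,5): δ = 47.67°  ✓
  (2,3): δ = 132.33°  ·
  (2,4): δ = 71.20°  ·
  (2,5): δ = 5.24°  ✓
  (3,4): δ = 118.87°  ·
  (3,5): δ = 52.91°  ✓
  (4,5): δ = 114.04°  ·
antipodal pairs: 6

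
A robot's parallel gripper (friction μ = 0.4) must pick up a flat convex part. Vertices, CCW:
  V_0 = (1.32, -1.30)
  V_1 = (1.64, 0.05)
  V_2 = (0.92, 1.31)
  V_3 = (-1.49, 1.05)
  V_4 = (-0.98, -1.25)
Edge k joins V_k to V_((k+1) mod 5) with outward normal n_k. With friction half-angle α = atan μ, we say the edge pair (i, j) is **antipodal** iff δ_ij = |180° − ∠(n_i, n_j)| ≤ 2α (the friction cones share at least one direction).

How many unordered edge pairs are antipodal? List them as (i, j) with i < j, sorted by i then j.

count = 3; pairs: (0,3), (1,3), (2,4)

α = atan 0.4 = 21.80°;  2α = 43.60°
n_0 = (+0.9730, -0.2306)
n_1 = (+0.8682, +0.4961)
n_2 = (-0.1073, +0.9942)
n_3 = (-0.9763, -0.2165)
n_4 = (-0.0217, -0.9998)
  (0,1): δ = 136.92°  ·
  (0,2): δ = 70.51°  ·
  (0,3): δ = 25.84°  ✓
  (0,4): δ = 102.09°  ·
  (1,2): δ = 113.59°  ·
  (1,3): δ = 17.24°  ✓
  (1,4): δ = 59.01°  ·
  (2,3): δ = 83.66°  ·
  (2,4): δ = 7.40°  ✓
  (3,4): δ = 103.75°  ·
antipodal pairs: 3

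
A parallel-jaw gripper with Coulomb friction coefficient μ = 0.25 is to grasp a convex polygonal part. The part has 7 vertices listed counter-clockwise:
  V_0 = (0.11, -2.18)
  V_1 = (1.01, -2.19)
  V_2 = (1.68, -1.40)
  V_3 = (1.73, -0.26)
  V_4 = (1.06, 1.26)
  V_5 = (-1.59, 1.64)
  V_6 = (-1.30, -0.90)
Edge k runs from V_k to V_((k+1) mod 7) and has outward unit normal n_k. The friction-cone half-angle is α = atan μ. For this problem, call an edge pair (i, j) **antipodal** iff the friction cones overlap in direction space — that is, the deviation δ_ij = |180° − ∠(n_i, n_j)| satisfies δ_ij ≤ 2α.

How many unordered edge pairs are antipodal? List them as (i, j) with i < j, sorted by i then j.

α = atan 0.25 = 14.04°;  2α = 28.07°
n_0 = (-0.0111, -0.9999)
n_1 = (+0.7627, -0.6468)
n_2 = (+0.9990, -0.0438)
n_3 = (+0.9150, +0.4033)
n_4 = (+0.1419, +0.9899)
n_5 = (-0.9935, -0.1134)
n_6 = (-0.6721, -0.7404)
  (0,1): δ = 129.66°  ·
  (0,2): δ = 91.87°  ·
  (0,3): δ = 65.58°  ·
  (0,4): δ = 7.52°  ✓
  (0,5): δ = 97.15°  ·
  (0,6): δ = 138.40°  ·
  (1,2): δ = 142.21°  ·
  (1,3): δ = 115.91°  ·
  (1,4): δ = 57.86°  ·
  (1,5): δ = 46.81°  ·
  (1,6): δ = 88.07°  ·
  (2,3): δ = 153.70°  ·
  (2,4): δ = 95.65°  ·
  (2,5): δ = 9.02°  ✓
  (2,6): δ = 50.28°  ·
  (3,4): δ = 121.95°  ·
  (3,5): δ = 17.27°  ✓
  (3,6): δ = 23.98°  ✓
  (4,5): δ = 75.33°  ·
  (4,6): δ = 34.07°  ·
  (5,6): δ = 138.75°  ·
antipodal pairs: 4

count = 4; pairs: (0,4), (2,5), (3,5), (3,6)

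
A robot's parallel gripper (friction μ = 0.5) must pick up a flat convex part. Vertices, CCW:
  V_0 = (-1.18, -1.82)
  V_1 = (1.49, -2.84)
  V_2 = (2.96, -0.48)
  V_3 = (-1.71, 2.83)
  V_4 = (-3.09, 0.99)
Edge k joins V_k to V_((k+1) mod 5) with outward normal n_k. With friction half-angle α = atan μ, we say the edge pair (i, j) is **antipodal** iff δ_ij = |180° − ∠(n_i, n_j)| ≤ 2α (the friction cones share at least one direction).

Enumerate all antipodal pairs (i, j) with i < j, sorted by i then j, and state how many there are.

count = 3; pairs: (0,2), (1,3), (2,4)

α = atan 0.5 = 26.57°;  2α = 53.13°
n_0 = (-0.3569, -0.9342)
n_1 = (+0.8488, -0.5287)
n_2 = (+0.5783, +0.8159)
n_3 = (-0.8000, +0.6000)
n_4 = (-0.8270, -0.5621)
  (0,1): δ = 101.01°  ·
  (0,2): δ = 14.42°  ✓
  (0,3): δ = 74.04°  ·
  (0,4): δ = 145.11°  ·
  (1,2): δ = 93.41°  ·
  (1,3): δ = 4.95°  ✓
  (1,4): δ = 66.12°  ·
  (2,3): δ = 91.54°  ·
  (2,4): δ = 20.47°  ✓
  (3,4): δ = 108.93°  ·
antipodal pairs: 3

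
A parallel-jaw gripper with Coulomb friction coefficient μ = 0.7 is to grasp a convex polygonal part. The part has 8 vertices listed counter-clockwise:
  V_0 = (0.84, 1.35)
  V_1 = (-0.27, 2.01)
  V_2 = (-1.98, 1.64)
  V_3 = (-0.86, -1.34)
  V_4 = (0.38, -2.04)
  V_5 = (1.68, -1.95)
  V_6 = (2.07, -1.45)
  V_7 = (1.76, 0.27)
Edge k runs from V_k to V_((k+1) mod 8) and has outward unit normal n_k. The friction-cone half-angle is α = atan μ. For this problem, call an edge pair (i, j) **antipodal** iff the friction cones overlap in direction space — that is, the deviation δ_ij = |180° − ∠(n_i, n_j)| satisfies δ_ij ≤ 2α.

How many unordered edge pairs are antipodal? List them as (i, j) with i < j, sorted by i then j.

α = atan 0.7 = 34.99°;  2α = 69.98°
n_0 = (+0.5111, +0.8595)
n_1 = (-0.2115, +0.9774)
n_2 = (-0.9361, -0.3518)
n_3 = (-0.4916, -0.8708)
n_4 = (+0.0691, -0.9976)
n_5 = (+0.7885, -0.6150)
n_6 = (+0.9841, +0.1774)
n_7 = (+0.7612, +0.6485)
  (0,1): δ = 137.06°  ·
  (0,2): δ = 38.67°  ✓
  (0,3): δ = 1.29°  ✓
  (0,4): δ = 34.70°  ✓
  (0,5): δ = 82.78°  ·
  (0,6): δ = 130.95°  ·
  (0,7): δ = 161.16°  ·
  (1,2): δ = 81.61°  ·
  (1,3): δ = 41.65°  ✓
  (1,4): δ = 8.25°  ✓
  (1,5): δ = 39.84°  ✓
  (1,6): δ = 88.01°  ·
  (1,7): δ = 118.22°  ·
  (2,3): δ = 140.04°  ·
  (2,4): δ = 106.64°  ·
  (2,5): δ = 58.55°  ✓
  (2,6): δ = 10.38°  ✓
  (2,7): δ = 19.83°  ✓
  (3,4): δ = 146.59°  ·
  (3,5): δ = 98.51°  ·
  (3,6): δ = 50.34°  ✓
  (3,7): δ = 20.13°  ✓
  (4,5): δ = 131.91°  ·
  (4,6): δ = 83.74°  ·
  (4,7): δ = 53.53°  ✓
  (5,6): δ = 131.83°  ·
  (5,7): δ = 101.62°  ·
  (6,7): δ = 149.79°  ·
antipodal pairs: 12

count = 12; pairs: (0,2), (0,3), (0,4), (1,3), (1,4), (1,5), (2,5), (2,6), (2,7), (3,6), (3,7), (4,7)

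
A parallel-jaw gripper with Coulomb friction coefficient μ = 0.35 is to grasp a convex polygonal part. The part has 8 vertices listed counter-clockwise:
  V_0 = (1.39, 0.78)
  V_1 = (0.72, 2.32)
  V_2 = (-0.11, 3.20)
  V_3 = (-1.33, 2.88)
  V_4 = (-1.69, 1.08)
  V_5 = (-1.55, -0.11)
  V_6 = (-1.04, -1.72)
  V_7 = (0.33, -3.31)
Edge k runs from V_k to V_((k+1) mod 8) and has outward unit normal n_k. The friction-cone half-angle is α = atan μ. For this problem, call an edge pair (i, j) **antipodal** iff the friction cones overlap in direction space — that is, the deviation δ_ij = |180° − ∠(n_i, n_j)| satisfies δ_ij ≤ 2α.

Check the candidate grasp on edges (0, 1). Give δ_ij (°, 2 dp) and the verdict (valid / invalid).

δ = 160.19°, invalid

α = atan 0.35 = 19.29°;  2α = 38.58°
edge 0: e_0 = (-0.67, +1.54);  n_0 = (+0.9170, +0.3989)
edge 1: e_1 = (-0.83, +0.88);  n_1 = (+0.7275, +0.6861)
∠(n_0, n_1) = 19.81°
δ = |180° − 19.81°| = 160.19°
160.19° > 2α = 38.58°  →  invalid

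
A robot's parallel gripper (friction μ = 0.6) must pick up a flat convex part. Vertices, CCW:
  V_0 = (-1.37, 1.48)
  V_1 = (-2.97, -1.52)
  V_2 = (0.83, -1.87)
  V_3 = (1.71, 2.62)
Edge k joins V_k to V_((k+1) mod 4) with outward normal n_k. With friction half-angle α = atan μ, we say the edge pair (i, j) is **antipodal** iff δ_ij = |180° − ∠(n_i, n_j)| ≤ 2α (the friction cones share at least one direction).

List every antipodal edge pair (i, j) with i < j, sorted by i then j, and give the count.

α = atan 0.6 = 30.96°;  2α = 61.93°
n_0 = (-0.8824, +0.4706)
n_1 = (-0.0917, -0.9958)
n_2 = (+0.9813, -0.1923)
n_3 = (-0.3471, +0.9378)
  (0,1): δ = 67.19°  ·
  (0,2): δ = 16.98°  ✓
  (0,3): δ = 138.38°  ·
  (1,2): δ = 95.83°  ·
  (1,3): δ = 25.57°  ✓
  (2,3): δ = 58.60°  ✓
antipodal pairs: 3

count = 3; pairs: (0,2), (1,3), (2,3)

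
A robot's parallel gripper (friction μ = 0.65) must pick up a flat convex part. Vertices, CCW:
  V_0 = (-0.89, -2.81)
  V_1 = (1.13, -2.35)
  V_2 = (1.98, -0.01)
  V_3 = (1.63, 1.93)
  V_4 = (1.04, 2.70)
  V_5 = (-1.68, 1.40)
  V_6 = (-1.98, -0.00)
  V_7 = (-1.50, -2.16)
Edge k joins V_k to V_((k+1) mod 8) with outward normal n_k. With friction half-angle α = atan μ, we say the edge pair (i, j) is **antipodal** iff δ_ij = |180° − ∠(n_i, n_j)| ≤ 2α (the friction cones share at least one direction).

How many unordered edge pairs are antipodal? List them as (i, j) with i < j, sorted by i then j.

α = atan 0.65 = 33.02°;  2α = 66.05°
n_0 = (+0.2220, -0.9750)
n_1 = (+0.9399, -0.3414)
n_2 = (+0.9841, +0.1775)
n_3 = (+0.7938, +0.6082)
n_4 = (-0.4312, +0.9022)
n_5 = (-0.9778, +0.2095)
n_6 = (-0.9762, -0.2169)
n_7 = (-0.7292, -0.6843)
  (0,1): δ = 122.79°  ·
  (0,2): δ = 92.60°  ·
  (0,3): δ = 65.37°  ✓
  (0,4): δ = 12.72°  ✓
  (0,5): δ = 65.08°  ✓
  (0,6): δ = 89.70°  ·
  (0,7): δ = 120.35°  ·
  (1,2): δ = 149.81°  ·
  (1,3): δ = 122.58°  ·
  (1,4): δ = 44.49°  ✓
  (1,5): δ = 7.87°  ✓
  (1,6): δ = 32.49°  ✓
  (1,7): δ = 63.15°  ✓
  (2,3): δ = 152.77°  ·
  (2,4): δ = 74.68°  ·
  (2,5): δ = 22.32°  ✓
  (2,6): δ = 2.30°  ✓
  (2,7): δ = 32.95°  ✓
  (3,4): δ = 101.92°  ·
  (3,5): δ = 49.56°  ✓
  (3,6): δ = 24.93°  ✓
  (3,7): δ = 5.72°  ✓
  (4,5): δ = 127.64°  ·
  (4,6): δ = 103.02°  ·
  (4,7): δ = 72.36°  ·
  (5,6): δ = 155.38°  ·
  (5,7): δ = 124.72°  ·
  (6,7): δ = 149.35°  ·
antipodal pairs: 13

count = 13; pairs: (0,3), (0,4), (0,5), (1,4), (1,5), (1,6), (1,7), (2,5), (2,6), (2,7), (3,5), (3,6), (3,7)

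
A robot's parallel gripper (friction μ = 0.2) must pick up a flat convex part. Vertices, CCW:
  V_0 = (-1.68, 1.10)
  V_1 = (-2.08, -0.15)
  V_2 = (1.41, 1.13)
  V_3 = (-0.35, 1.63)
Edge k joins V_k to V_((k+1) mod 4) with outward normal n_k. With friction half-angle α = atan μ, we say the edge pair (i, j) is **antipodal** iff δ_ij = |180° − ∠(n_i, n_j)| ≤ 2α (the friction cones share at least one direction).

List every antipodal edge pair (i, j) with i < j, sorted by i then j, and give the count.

count = 1; pairs: (1,3)

α = atan 0.2 = 11.31°;  2α = 22.62°
n_0 = (-0.9524, +0.3048)
n_1 = (+0.3443, -0.9388)
n_2 = (+0.2733, +0.9619)
n_3 = (-0.3702, +0.9290)
  (0,1): δ = 52.11°  ·
  (0,2): δ = 91.89°  ·
  (0,3): δ = 129.47°  ·
  (1,2): δ = 36.00°  ·
  (1,3): δ = 1.59°  ✓
  (2,3): δ = 142.41°  ·
antipodal pairs: 1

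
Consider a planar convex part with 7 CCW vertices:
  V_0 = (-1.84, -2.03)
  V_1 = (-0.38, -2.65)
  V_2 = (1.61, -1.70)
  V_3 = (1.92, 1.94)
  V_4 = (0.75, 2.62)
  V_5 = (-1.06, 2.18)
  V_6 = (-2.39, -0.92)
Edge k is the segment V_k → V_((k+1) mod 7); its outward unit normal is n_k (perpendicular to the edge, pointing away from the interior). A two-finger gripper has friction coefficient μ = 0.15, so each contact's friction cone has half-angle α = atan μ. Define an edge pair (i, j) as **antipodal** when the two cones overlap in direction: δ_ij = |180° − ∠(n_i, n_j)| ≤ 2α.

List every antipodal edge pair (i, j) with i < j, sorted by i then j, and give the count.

α = atan 0.15 = 8.53°;  2α = 17.06°
n_0 = (-0.3909, -0.9204)
n_1 = (+0.4308, -0.9024)
n_2 = (+0.9964, -0.0849)
n_3 = (+0.5025, +0.8646)
n_4 = (-0.2362, +0.9717)
n_5 = (-0.9190, +0.3943)
n_6 = (-0.8960, -0.4440)
  (0,1): δ = 131.47°  ·
  (0,2): δ = 71.86°  ·
  (0,3): δ = 7.16°  ✓
  (0,4): δ = 36.67°  ·
  (0,5): δ = 89.79°  ·
  (0,6): δ = 139.37°  ·
  (1,2): δ = 120.39°  ·
  (1,3): δ = 55.68°  ·
  (1,4): δ = 11.86°  ✓
  (1,5): δ = 41.26°  ·
  (1,6): δ = 90.84°  ·
  (2,3): δ = 115.30°  ·
  (2,4): δ = 71.47°  ·
  (2,5): δ = 18.35°  ·
  (2,6): δ = 31.23°  ·
  (3,4): δ = 136.17°  ·
  (3,5): δ = 83.06°  ·
  (3,6): δ = 33.48°  ·
  (4,5): δ = 126.88°  ·
  (4,6): δ = 77.31°  ·
  (5,6): δ = 130.42°  ·
antipodal pairs: 2

count = 2; pairs: (0,3), (1,4)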